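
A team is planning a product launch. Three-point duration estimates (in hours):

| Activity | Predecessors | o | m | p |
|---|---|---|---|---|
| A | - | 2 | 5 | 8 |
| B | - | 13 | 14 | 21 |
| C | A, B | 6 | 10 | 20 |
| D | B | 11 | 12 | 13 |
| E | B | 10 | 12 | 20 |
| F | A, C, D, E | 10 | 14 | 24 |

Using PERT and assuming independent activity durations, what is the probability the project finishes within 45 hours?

te_A = (2 + 4·5 + 8)/6 = 30/6 = 5; σ²_A = ((8−2)/6)² = 1.000
te_B = (13 + 4·14 + 21)/6 = 90/6 = 15; σ²_B = ((21−13)/6)² = 1.778
te_C = (6 + 4·10 + 20)/6 = 66/6 = 11; σ²_C = ((20−6)/6)² = 5.444
te_D = (11 + 4·12 + 13)/6 = 72/6 = 12; σ²_D = ((13−11)/6)² = 0.111
te_E = (10 + 4·12 + 20)/6 = 78/6 = 13; σ²_E = ((20−10)/6)² = 2.778
te_F = (10 + 4·14 + 24)/6 = 90/6 = 15; σ²_F = ((24−10)/6)² = 5.444

Forward pass:
ES_A = 0; EF_A = 5
ES_B = 0; EF_B = 15
ES_C = max(EF_A=5, EF_B=15) = 15; EF_C = 15+11 = 26
ES_D = 15; EF_D = 15+12 = 27
ES_E = 15; EF_E = 15+13 = 28
ES_F = max(EF_A=5, EF_C=26, EF_D=27, EF_E=28) = 28; EF_F = 28+15 = 43
Expected project duration μ = 43 hours. Critical path: B → E → F.

Variance along critical path = 1.778 + 2.778 + 5.444 = 10.000; σ = √10.000 = 3.162 hours.
Z = (45 − 43) / 3.162 = 0.632
P(T ≤ 45) = Φ(0.632) ≈ 0.736

0.736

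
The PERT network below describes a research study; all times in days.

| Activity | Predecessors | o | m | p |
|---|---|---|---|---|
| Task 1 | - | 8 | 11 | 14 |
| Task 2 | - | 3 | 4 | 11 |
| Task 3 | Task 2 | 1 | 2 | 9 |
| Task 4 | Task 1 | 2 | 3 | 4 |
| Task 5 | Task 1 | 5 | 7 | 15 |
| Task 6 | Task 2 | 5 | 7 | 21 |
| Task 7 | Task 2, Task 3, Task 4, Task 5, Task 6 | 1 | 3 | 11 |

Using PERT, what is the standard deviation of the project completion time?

2.56 days

te_Task 1 = (8 + 4·11 + 14)/6 = 66/6 = 11; σ²_Task 1 = ((14−8)/6)² = 1.000
te_Task 2 = (3 + 4·4 + 11)/6 = 30/6 = 5; σ²_Task 2 = ((11−3)/6)² = 1.778
te_Task 3 = (1 + 4·2 + 9)/6 = 18/6 = 3; σ²_Task 3 = ((9−1)/6)² = 1.778
te_Task 4 = (2 + 4·3 + 4)/6 = 18/6 = 3; σ²_Task 4 = ((4−2)/6)² = 0.111
te_Task 5 = (5 + 4·7 + 15)/6 = 48/6 = 8; σ²_Task 5 = ((15−5)/6)² = 2.778
te_Task 6 = (5 + 4·7 + 21)/6 = 54/6 = 9; σ²_Task 6 = ((21−5)/6)² = 7.111
te_Task 7 = (1 + 4·3 + 11)/6 = 24/6 = 4; σ²_Task 7 = ((11−1)/6)² = 2.778

Forward pass:
ES_Task 1 = 0; EF_Task 1 = 11
ES_Task 2 = 0; EF_Task 2 = 5
ES_Task 3 = 5; EF_Task 3 = 5+3 = 8
ES_Task 4 = 11; EF_Task 4 = 11+3 = 14
ES_Task 5 = 11; EF_Task 5 = 11+8 = 19
ES_Task 6 = 5; EF_Task 6 = 5+9 = 14
ES_Task 7 = max(EF_Task 2=5, EF_Task 3=8, EF_Task 4=14, EF_Task 5=19, EF_Task 6=14) = 19; EF_Task 7 = 19+4 = 23
Expected project duration μ = 23 days. Critical path: Task 1 → Task 5 → Task 7.

Variance along critical path = 1.000 + 2.778 + 2.778 = 6.556
σ = √6.556 = 2.560 days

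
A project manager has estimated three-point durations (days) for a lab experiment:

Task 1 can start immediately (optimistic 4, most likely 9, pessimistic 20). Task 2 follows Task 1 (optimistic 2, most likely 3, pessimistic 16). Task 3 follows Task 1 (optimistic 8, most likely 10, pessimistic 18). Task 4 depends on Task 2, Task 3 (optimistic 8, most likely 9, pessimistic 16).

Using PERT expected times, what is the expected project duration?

31 days

te_Task 1 = (4 + 4·9 + 20)/6 = 60/6 = 10
te_Task 2 = (2 + 4·3 + 16)/6 = 30/6 = 5
te_Task 3 = (8 + 4·10 + 18)/6 = 66/6 = 11
te_Task 4 = (8 + 4·9 + 16)/6 = 60/6 = 10

Forward pass:
ES_Task 1 = 0; EF_Task 1 = 10
ES_Task 2 = 10; EF_Task 2 = 10+5 = 15
ES_Task 3 = 10; EF_Task 3 = 10+11 = 21
ES_Task 4 = max(EF_Task 2=15, EF_Task 3=21) = 21; EF_Task 4 = 21+10 = 31
Expected project duration μ = 31 days. Critical path: Task 1 → Task 3 → Task 4.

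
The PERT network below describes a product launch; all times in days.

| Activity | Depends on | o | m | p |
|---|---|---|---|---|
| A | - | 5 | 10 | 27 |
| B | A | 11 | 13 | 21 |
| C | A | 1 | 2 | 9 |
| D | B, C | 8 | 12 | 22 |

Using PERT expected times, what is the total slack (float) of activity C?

te_A = (5 + 4·10 + 27)/6 = 72/6 = 12
te_B = (11 + 4·13 + 21)/6 = 84/6 = 14
te_C = (1 + 4·2 + 9)/6 = 18/6 = 3
te_D = (8 + 4·12 + 22)/6 = 78/6 = 13

Forward pass:
ES_A = 0; EF_A = 12
ES_B = 12; EF_B = 12+14 = 26
ES_C = 12; EF_C = 12+3 = 15
ES_D = max(EF_B=26, EF_C=15) = 26; EF_D = 26+13 = 39
Expected project duration μ = 39 days. Critical path: A → B → D.

Backward pass:
LF_D = 39; LS_D = 39−13 = 26
LF_C = LS_D = 26; LS_C = 26−3 = 23
LF_B = LS_D = 26; LS_B = 26−14 = 12
LF_A = min(LS_B=12, LS_C=23) = 12; LS_A = 12−12 = 0
Slack_C = LS_C − ES_C = 23 − 12 = 11

11 days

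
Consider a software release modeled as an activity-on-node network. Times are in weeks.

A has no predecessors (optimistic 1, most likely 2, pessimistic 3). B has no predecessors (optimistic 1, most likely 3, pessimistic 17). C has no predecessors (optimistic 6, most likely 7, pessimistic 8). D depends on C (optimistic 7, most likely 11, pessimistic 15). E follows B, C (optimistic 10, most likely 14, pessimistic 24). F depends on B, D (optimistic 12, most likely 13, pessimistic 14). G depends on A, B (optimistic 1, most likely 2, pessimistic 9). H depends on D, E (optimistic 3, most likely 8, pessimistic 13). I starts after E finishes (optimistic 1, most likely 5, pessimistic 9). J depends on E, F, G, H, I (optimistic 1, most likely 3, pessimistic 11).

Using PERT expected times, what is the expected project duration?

35 weeks

te_A = (1 + 4·2 + 3)/6 = 12/6 = 2
te_B = (1 + 4·3 + 17)/6 = 30/6 = 5
te_C = (6 + 4·7 + 8)/6 = 42/6 = 7
te_D = (7 + 4·11 + 15)/6 = 66/6 = 11
te_E = (10 + 4·14 + 24)/6 = 90/6 = 15
te_F = (12 + 4·13 + 14)/6 = 78/6 = 13
te_G = (1 + 4·2 + 9)/6 = 18/6 = 3
te_H = (3 + 4·8 + 13)/6 = 48/6 = 8
te_I = (1 + 4·5 + 9)/6 = 30/6 = 5
te_J = (1 + 4·3 + 11)/6 = 24/6 = 4

Forward pass:
ES_A = 0; EF_A = 2
ES_B = 0; EF_B = 5
ES_C = 0; EF_C = 7
ES_D = 7; EF_D = 7+11 = 18
ES_E = max(EF_B=5, EF_C=7) = 7; EF_E = 7+15 = 22
ES_F = max(EF_B=5, EF_D=18) = 18; EF_F = 18+13 = 31
ES_G = max(EF_A=2, EF_B=5) = 5; EF_G = 5+3 = 8
ES_H = max(EF_D=18, EF_E=22) = 22; EF_H = 22+8 = 30
ES_I = 22; EF_I = 22+5 = 27
ES_J = max(EF_E=22, EF_F=31, EF_G=8, EF_H=30, EF_I=27) = 31; EF_J = 31+4 = 35
Expected project duration μ = 35 weeks. Critical path: C → D → F → J.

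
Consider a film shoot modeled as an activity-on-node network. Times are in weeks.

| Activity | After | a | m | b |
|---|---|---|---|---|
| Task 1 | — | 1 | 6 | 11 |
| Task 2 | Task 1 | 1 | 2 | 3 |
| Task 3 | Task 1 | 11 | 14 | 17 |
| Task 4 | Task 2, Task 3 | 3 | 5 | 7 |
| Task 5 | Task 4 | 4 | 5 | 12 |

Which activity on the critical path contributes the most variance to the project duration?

Task 1

te_Task 1 = (1 + 4·6 + 11)/6 = 36/6 = 6; σ²_Task 1 = ((11−1)/6)² = 2.778
te_Task 2 = (1 + 4·2 + 3)/6 = 12/6 = 2; σ²_Task 2 = ((3−1)/6)² = 0.111
te_Task 3 = (11 + 4·14 + 17)/6 = 84/6 = 14; σ²_Task 3 = ((17−11)/6)² = 1.000
te_Task 4 = (3 + 4·5 + 7)/6 = 30/6 = 5; σ²_Task 4 = ((7−3)/6)² = 0.444
te_Task 5 = (4 + 4·5 + 12)/6 = 36/6 = 6; σ²_Task 5 = ((12−4)/6)² = 1.778

Forward pass:
ES_Task 1 = 0; EF_Task 1 = 6
ES_Task 2 = 6; EF_Task 2 = 6+2 = 8
ES_Task 3 = 6; EF_Task 3 = 6+14 = 20
ES_Task 4 = max(EF_Task 2=8, EF_Task 3=20) = 20; EF_Task 4 = 20+5 = 25
ES_Task 5 = 25; EF_Task 5 = 25+6 = 31
Expected project duration μ = 31 weeks. Critical path: Task 1 → Task 3 → Task 4 → Task 5.

Variances on critical path: σ²_Task 1=2.778, σ²_Task 3=1.000, σ²_Task 4=0.444, σ²_Task 5=1.778.
Largest is σ²_Task 1 = 2.778.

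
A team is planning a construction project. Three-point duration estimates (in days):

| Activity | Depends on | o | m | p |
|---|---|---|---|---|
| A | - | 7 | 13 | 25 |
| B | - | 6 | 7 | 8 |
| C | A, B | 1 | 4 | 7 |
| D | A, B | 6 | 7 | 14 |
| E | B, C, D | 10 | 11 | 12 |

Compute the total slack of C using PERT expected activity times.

te_A = (7 + 4·13 + 25)/6 = 84/6 = 14
te_B = (6 + 4·7 + 8)/6 = 42/6 = 7
te_C = (1 + 4·4 + 7)/6 = 24/6 = 4
te_D = (6 + 4·7 + 14)/6 = 48/6 = 8
te_E = (10 + 4·11 + 12)/6 = 66/6 = 11

Forward pass:
ES_A = 0; EF_A = 14
ES_B = 0; EF_B = 7
ES_C = max(EF_A=14, EF_B=7) = 14; EF_C = 14+4 = 18
ES_D = max(EF_A=14, EF_B=7) = 14; EF_D = 14+8 = 22
ES_E = max(EF_B=7, EF_C=18, EF_D=22) = 22; EF_E = 22+11 = 33
Expected project duration μ = 33 days. Critical path: A → D → E.

Backward pass:
LF_E = 33; LS_E = 33−11 = 22
LF_D = LS_E = 22; LS_D = 22−8 = 14
LF_C = LS_E = 22; LS_C = 22−4 = 18
LF_B = min(LS_C=18, LS_D=14, LS_E=22) = 14; LS_B = 14−7 = 7
LF_A = min(LS_C=18, LS_D=14) = 14; LS_A = 14−14 = 0
Slack_C = LS_C − ES_C = 18 − 14 = 4

4 days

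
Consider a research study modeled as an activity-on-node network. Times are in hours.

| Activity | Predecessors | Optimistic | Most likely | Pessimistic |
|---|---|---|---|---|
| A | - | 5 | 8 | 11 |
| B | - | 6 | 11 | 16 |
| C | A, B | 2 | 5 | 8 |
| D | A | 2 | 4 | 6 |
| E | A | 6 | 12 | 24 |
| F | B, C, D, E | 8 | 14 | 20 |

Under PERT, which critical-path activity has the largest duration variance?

E

te_A = (5 + 4·8 + 11)/6 = 48/6 = 8; σ²_A = ((11−5)/6)² = 1.000
te_B = (6 + 4·11 + 16)/6 = 66/6 = 11; σ²_B = ((16−6)/6)² = 2.778
te_C = (2 + 4·5 + 8)/6 = 30/6 = 5; σ²_C = ((8−2)/6)² = 1.000
te_D = (2 + 4·4 + 6)/6 = 24/6 = 4; σ²_D = ((6−2)/6)² = 0.444
te_E = (6 + 4·12 + 24)/6 = 78/6 = 13; σ²_E = ((24−6)/6)² = 9.000
te_F = (8 + 4·14 + 20)/6 = 84/6 = 14; σ²_F = ((20−8)/6)² = 4.000

Forward pass:
ES_A = 0; EF_A = 8
ES_B = 0; EF_B = 11
ES_C = max(EF_A=8, EF_B=11) = 11; EF_C = 11+5 = 16
ES_D = 8; EF_D = 8+4 = 12
ES_E = 8; EF_E = 8+13 = 21
ES_F = max(EF_B=11, EF_C=16, EF_D=12, EF_E=21) = 21; EF_F = 21+14 = 35
Expected project duration μ = 35 hours. Critical path: A → E → F.

Variances on critical path: σ²_A=1.000, σ²_E=9.000, σ²_F=4.000.
Largest is σ²_E = 9.000.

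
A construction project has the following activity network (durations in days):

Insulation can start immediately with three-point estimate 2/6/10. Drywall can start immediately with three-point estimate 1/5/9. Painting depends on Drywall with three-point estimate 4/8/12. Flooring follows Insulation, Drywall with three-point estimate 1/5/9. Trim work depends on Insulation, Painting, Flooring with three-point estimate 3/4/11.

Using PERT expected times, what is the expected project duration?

18 days

te_Insulation = (2 + 4·6 + 10)/6 = 36/6 = 6
te_Drywall = (1 + 4·5 + 9)/6 = 30/6 = 5
te_Painting = (4 + 4·8 + 12)/6 = 48/6 = 8
te_Flooring = (1 + 4·5 + 9)/6 = 30/6 = 5
te_Trim work = (3 + 4·4 + 11)/6 = 30/6 = 5

Forward pass:
ES_Insulation = 0; EF_Insulation = 6
ES_Drywall = 0; EF_Drywall = 5
ES_Painting = 5; EF_Painting = 5+8 = 13
ES_Flooring = max(EF_Insulation=6, EF_Drywall=5) = 6; EF_Flooring = 6+5 = 11
ES_Trim work = max(EF_Insulation=6, EF_Painting=13, EF_Flooring=11) = 13; EF_Trim work = 13+5 = 18
Expected project duration μ = 18 days. Critical path: Drywall → Painting → Trim work.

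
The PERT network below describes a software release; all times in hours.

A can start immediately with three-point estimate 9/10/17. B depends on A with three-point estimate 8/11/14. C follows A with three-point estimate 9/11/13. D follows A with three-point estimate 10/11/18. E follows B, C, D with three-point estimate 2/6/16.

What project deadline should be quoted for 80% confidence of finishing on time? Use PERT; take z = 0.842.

32.5 hours

te_A = (9 + 4·10 + 17)/6 = 66/6 = 11; σ²_A = ((17−9)/6)² = 1.778
te_B = (8 + 4·11 + 14)/6 = 66/6 = 11; σ²_B = ((14−8)/6)² = 1.000
te_C = (9 + 4·11 + 13)/6 = 66/6 = 11; σ²_C = ((13−9)/6)² = 0.444
te_D = (10 + 4·11 + 18)/6 = 72/6 = 12; σ²_D = ((18−10)/6)² = 1.778
te_E = (2 + 4·6 + 16)/6 = 42/6 = 7; σ²_E = ((16−2)/6)² = 5.444

Forward pass:
ES_A = 0; EF_A = 11
ES_B = 11; EF_B = 11+11 = 22
ES_C = 11; EF_C = 11+11 = 22
ES_D = 11; EF_D = 11+12 = 23
ES_E = max(EF_B=22, EF_C=22, EF_D=23) = 23; EF_E = 23+7 = 30
Expected project duration μ = 30 hours. Critical path: A → D → E.

Variance along critical path = 1.778 + 1.778 + 5.444 = 9.000; σ = 3.000 hours.
D = μ + z·σ = 30 + 0.842·3.000 = 32.5 hours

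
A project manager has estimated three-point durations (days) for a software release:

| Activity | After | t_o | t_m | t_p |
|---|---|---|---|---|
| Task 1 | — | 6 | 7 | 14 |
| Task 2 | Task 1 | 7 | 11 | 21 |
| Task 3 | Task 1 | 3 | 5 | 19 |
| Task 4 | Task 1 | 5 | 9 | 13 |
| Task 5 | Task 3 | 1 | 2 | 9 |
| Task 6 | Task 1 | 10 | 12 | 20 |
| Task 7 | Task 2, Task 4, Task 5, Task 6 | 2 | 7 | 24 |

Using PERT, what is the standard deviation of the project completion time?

4.24 days

te_Task 1 = (6 + 4·7 + 14)/6 = 48/6 = 8; σ²_Task 1 = ((14−6)/6)² = 1.778
te_Task 2 = (7 + 4·11 + 21)/6 = 72/6 = 12; σ²_Task 2 = ((21−7)/6)² = 5.444
te_Task 3 = (3 + 4·5 + 19)/6 = 42/6 = 7; σ²_Task 3 = ((19−3)/6)² = 7.111
te_Task 4 = (5 + 4·9 + 13)/6 = 54/6 = 9; σ²_Task 4 = ((13−5)/6)² = 1.778
te_Task 5 = (1 + 4·2 + 9)/6 = 18/6 = 3; σ²_Task 5 = ((9−1)/6)² = 1.778
te_Task 6 = (10 + 4·12 + 20)/6 = 78/6 = 13; σ²_Task 6 = ((20−10)/6)² = 2.778
te_Task 7 = (2 + 4·7 + 24)/6 = 54/6 = 9; σ²_Task 7 = ((24−2)/6)² = 13.444

Forward pass:
ES_Task 1 = 0; EF_Task 1 = 8
ES_Task 2 = 8; EF_Task 2 = 8+12 = 20
ES_Task 3 = 8; EF_Task 3 = 8+7 = 15
ES_Task 4 = 8; EF_Task 4 = 8+9 = 17
ES_Task 5 = 15; EF_Task 5 = 15+3 = 18
ES_Task 6 = 8; EF_Task 6 = 8+13 = 21
ES_Task 7 = max(EF_Task 2=20, EF_Task 4=17, EF_Task 5=18, EF_Task 6=21) = 21; EF_Task 7 = 21+9 = 30
Expected project duration μ = 30 days. Critical path: Task 1 → Task 6 → Task 7.

Variance along critical path = 1.778 + 2.778 + 13.444 = 18.000
σ = √18.000 = 4.243 days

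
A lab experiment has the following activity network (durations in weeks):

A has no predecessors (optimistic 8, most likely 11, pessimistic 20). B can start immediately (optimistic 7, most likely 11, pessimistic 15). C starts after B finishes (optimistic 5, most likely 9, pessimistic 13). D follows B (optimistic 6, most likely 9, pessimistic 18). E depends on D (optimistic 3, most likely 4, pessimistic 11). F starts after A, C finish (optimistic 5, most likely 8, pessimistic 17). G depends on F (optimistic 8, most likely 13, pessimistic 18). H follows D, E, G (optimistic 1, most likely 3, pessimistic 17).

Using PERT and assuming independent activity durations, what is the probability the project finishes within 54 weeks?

0.953

te_A = (8 + 4·11 + 20)/6 = 72/6 = 12; σ²_A = ((20−8)/6)² = 4.000
te_B = (7 + 4·11 + 15)/6 = 66/6 = 11; σ²_B = ((15−7)/6)² = 1.778
te_C = (5 + 4·9 + 13)/6 = 54/6 = 9; σ²_C = ((13−5)/6)² = 1.778
te_D = (6 + 4·9 + 18)/6 = 60/6 = 10; σ²_D = ((18−6)/6)² = 4.000
te_E = (3 + 4·4 + 11)/6 = 30/6 = 5; σ²_E = ((11−3)/6)² = 1.778
te_F = (5 + 4·8 + 17)/6 = 54/6 = 9; σ²_F = ((17−5)/6)² = 4.000
te_G = (8 + 4·13 + 18)/6 = 78/6 = 13; σ²_G = ((18−8)/6)² = 2.778
te_H = (1 + 4·3 + 17)/6 = 30/6 = 5; σ²_H = ((17−1)/6)² = 7.111

Forward pass:
ES_A = 0; EF_A = 12
ES_B = 0; EF_B = 11
ES_C = 11; EF_C = 11+9 = 20
ES_D = 11; EF_D = 11+10 = 21
ES_E = 21; EF_E = 21+5 = 26
ES_F = max(EF_A=12, EF_C=20) = 20; EF_F = 20+9 = 29
ES_G = 29; EF_G = 29+13 = 42
ES_H = max(EF_D=21, EF_E=26, EF_G=42) = 42; EF_H = 42+5 = 47
Expected project duration μ = 47 weeks. Critical path: B → C → F → G → H.

Variance along critical path = 1.778 + 1.778 + 4.000 + 2.778 + 7.111 = 17.444; σ = √17.444 = 4.177 weeks.
Z = (54 − 47) / 4.177 = 1.676
P(T ≤ 54) = Φ(1.676) ≈ 0.953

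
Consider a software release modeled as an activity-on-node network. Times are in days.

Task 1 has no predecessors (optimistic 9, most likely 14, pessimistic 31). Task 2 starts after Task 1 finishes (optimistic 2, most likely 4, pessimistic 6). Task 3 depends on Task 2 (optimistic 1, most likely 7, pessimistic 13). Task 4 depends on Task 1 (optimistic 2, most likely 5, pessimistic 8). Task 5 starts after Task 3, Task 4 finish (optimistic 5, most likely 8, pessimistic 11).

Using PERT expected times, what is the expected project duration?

35 days

te_Task 1 = (9 + 4·14 + 31)/6 = 96/6 = 16
te_Task 2 = (2 + 4·4 + 6)/6 = 24/6 = 4
te_Task 3 = (1 + 4·7 + 13)/6 = 42/6 = 7
te_Task 4 = (2 + 4·5 + 8)/6 = 30/6 = 5
te_Task 5 = (5 + 4·8 + 11)/6 = 48/6 = 8

Forward pass:
ES_Task 1 = 0; EF_Task 1 = 16
ES_Task 2 = 16; EF_Task 2 = 16+4 = 20
ES_Task 3 = 20; EF_Task 3 = 20+7 = 27
ES_Task 4 = 16; EF_Task 4 = 16+5 = 21
ES_Task 5 = max(EF_Task 3=27, EF_Task 4=21) = 27; EF_Task 5 = 27+8 = 35
Expected project duration μ = 35 days. Critical path: Task 1 → Task 2 → Task 3 → Task 5.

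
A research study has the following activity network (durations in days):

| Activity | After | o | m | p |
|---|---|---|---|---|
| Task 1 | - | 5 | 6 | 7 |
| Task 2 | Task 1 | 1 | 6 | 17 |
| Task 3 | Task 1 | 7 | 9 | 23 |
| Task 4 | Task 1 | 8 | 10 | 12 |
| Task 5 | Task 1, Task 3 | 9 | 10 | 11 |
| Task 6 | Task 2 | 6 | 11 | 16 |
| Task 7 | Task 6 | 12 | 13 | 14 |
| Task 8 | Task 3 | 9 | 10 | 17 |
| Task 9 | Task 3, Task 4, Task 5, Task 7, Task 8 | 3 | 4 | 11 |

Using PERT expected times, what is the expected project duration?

42 days

te_Task 1 = (5 + 4·6 + 7)/6 = 36/6 = 6
te_Task 2 = (1 + 4·6 + 17)/6 = 42/6 = 7
te_Task 3 = (7 + 4·9 + 23)/6 = 66/6 = 11
te_Task 4 = (8 + 4·10 + 12)/6 = 60/6 = 10
te_Task 5 = (9 + 4·10 + 11)/6 = 60/6 = 10
te_Task 6 = (6 + 4·11 + 16)/6 = 66/6 = 11
te_Task 7 = (12 + 4·13 + 14)/6 = 78/6 = 13
te_Task 8 = (9 + 4·10 + 17)/6 = 66/6 = 11
te_Task 9 = (3 + 4·4 + 11)/6 = 30/6 = 5

Forward pass:
ES_Task 1 = 0; EF_Task 1 = 6
ES_Task 2 = 6; EF_Task 2 = 6+7 = 13
ES_Task 3 = 6; EF_Task 3 = 6+11 = 17
ES_Task 4 = 6; EF_Task 4 = 6+10 = 16
ES_Task 5 = max(EF_Task 1=6, EF_Task 3=17) = 17; EF_Task 5 = 17+10 = 27
ES_Task 6 = 13; EF_Task 6 = 13+11 = 24
ES_Task 7 = 24; EF_Task 7 = 24+13 = 37
ES_Task 8 = 17; EF_Task 8 = 17+11 = 28
ES_Task 9 = max(EF_Task 3=17, EF_Task 4=16, EF_Task 5=27, EF_Task 7=37, EF_Task 8=28) = 37; EF_Task 9 = 37+5 = 42
Expected project duration μ = 42 days. Critical path: Task 1 → Task 2 → Task 6 → Task 7 → Task 9.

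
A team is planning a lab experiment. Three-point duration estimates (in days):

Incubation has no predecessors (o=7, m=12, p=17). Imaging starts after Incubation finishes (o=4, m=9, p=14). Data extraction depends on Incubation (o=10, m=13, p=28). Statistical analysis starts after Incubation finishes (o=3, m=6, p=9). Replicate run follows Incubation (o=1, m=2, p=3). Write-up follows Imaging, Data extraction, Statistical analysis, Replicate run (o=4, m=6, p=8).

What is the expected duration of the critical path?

33 days

te_Incubation = (7 + 4·12 + 17)/6 = 72/6 = 12
te_Imaging = (4 + 4·9 + 14)/6 = 54/6 = 9
te_Data extraction = (10 + 4·13 + 28)/6 = 90/6 = 15
te_Statistical analysis = (3 + 4·6 + 9)/6 = 36/6 = 6
te_Replicate run = (1 + 4·2 + 3)/6 = 12/6 = 2
te_Write-up = (4 + 4·6 + 8)/6 = 36/6 = 6

Forward pass:
ES_Incubation = 0; EF_Incubation = 12
ES_Imaging = 12; EF_Imaging = 12+9 = 21
ES_Data extraction = 12; EF_Data extraction = 12+15 = 27
ES_Statistical analysis = 12; EF_Statistical analysis = 12+6 = 18
ES_Replicate run = 12; EF_Replicate run = 12+2 = 14
ES_Write-up = max(EF_Imaging=21, EF_Data extraction=27, EF_Statistical analysis=18, EF_Replicate run=14) = 27; EF_Write-up = 27+6 = 33
Expected project duration μ = 33 days. Critical path: Incubation → Data extraction → Write-up.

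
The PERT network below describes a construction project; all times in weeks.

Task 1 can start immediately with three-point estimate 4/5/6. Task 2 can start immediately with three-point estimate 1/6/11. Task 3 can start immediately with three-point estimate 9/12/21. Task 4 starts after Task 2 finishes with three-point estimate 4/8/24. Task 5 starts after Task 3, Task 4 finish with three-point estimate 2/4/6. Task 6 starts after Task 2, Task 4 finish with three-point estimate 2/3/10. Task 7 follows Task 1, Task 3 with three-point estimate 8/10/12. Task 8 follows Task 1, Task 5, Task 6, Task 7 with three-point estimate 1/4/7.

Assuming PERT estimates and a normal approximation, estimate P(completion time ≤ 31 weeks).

te_Task 1 = (4 + 4·5 + 6)/6 = 30/6 = 5; σ²_Task 1 = ((6−4)/6)² = 0.111
te_Task 2 = (1 + 4·6 + 11)/6 = 36/6 = 6; σ²_Task 2 = ((11−1)/6)² = 2.778
te_Task 3 = (9 + 4·12 + 21)/6 = 78/6 = 13; σ²_Task 3 = ((21−9)/6)² = 4.000
te_Task 4 = (4 + 4·8 + 24)/6 = 60/6 = 10; σ²_Task 4 = ((24−4)/6)² = 11.111
te_Task 5 = (2 + 4·4 + 6)/6 = 24/6 = 4; σ²_Task 5 = ((6−2)/6)² = 0.444
te_Task 6 = (2 + 4·3 + 10)/6 = 24/6 = 4; σ²_Task 6 = ((10−2)/6)² = 1.778
te_Task 7 = (8 + 4·10 + 12)/6 = 60/6 = 10; σ²_Task 7 = ((12−8)/6)² = 0.444
te_Task 8 = (1 + 4·4 + 7)/6 = 24/6 = 4; σ²_Task 8 = ((7−1)/6)² = 1.000

Forward pass:
ES_Task 1 = 0; EF_Task 1 = 5
ES_Task 2 = 0; EF_Task 2 = 6
ES_Task 3 = 0; EF_Task 3 = 13
ES_Task 4 = 6; EF_Task 4 = 6+10 = 16
ES_Task 5 = max(EF_Task 3=13, EF_Task 4=16) = 16; EF_Task 5 = 16+4 = 20
ES_Task 6 = max(EF_Task 2=6, EF_Task 4=16) = 16; EF_Task 6 = 16+4 = 20
ES_Task 7 = max(EF_Task 1=5, EF_Task 3=13) = 13; EF_Task 7 = 13+10 = 23
ES_Task 8 = max(EF_Task 1=5, EF_Task 5=20, EF_Task 6=20, EF_Task 7=23) = 23; EF_Task 8 = 23+4 = 27
Expected project duration μ = 27 weeks. Critical path: Task 3 → Task 7 → Task 8.

Variance along critical path = 4.000 + 0.444 + 1.000 = 5.444; σ = √5.444 = 2.333 weeks.
Z = (31 − 27) / 2.333 = 1.714
P(T ≤ 31) = Φ(1.714) ≈ 0.957

0.957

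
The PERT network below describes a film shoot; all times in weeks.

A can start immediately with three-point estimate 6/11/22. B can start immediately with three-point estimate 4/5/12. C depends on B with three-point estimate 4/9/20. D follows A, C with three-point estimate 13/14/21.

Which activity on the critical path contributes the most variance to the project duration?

te_A = (6 + 4·11 + 22)/6 = 72/6 = 12; σ²_A = ((22−6)/6)² = 7.111
te_B = (4 + 4·5 + 12)/6 = 36/6 = 6; σ²_B = ((12−4)/6)² = 1.778
te_C = (4 + 4·9 + 20)/6 = 60/6 = 10; σ²_C = ((20−4)/6)² = 7.111
te_D = (13 + 4·14 + 21)/6 = 90/6 = 15; σ²_D = ((21−13)/6)² = 1.778

Forward pass:
ES_A = 0; EF_A = 12
ES_B = 0; EF_B = 6
ES_C = 6; EF_C = 6+10 = 16
ES_D = max(EF_A=12, EF_C=16) = 16; EF_D = 16+15 = 31
Expected project duration μ = 31 weeks. Critical path: B → C → D.

Variances on critical path: σ²_B=1.778, σ²_C=7.111, σ²_D=1.778.
Largest is σ²_C = 7.111.

C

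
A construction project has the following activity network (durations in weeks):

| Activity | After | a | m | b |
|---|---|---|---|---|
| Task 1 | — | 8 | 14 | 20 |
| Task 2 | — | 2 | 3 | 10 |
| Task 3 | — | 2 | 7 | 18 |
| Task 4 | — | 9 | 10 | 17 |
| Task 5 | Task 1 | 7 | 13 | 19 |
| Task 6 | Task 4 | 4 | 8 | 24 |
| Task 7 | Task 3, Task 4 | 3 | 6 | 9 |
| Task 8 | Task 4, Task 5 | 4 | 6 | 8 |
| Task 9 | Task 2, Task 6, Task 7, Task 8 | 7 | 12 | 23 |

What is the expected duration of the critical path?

46 weeks

te_Task 1 = (8 + 4·14 + 20)/6 = 84/6 = 14
te_Task 2 = (2 + 4·3 + 10)/6 = 24/6 = 4
te_Task 3 = (2 + 4·7 + 18)/6 = 48/6 = 8
te_Task 4 = (9 + 4·10 + 17)/6 = 66/6 = 11
te_Task 5 = (7 + 4·13 + 19)/6 = 78/6 = 13
te_Task 6 = (4 + 4·8 + 24)/6 = 60/6 = 10
te_Task 7 = (3 + 4·6 + 9)/6 = 36/6 = 6
te_Task 8 = (4 + 4·6 + 8)/6 = 36/6 = 6
te_Task 9 = (7 + 4·12 + 23)/6 = 78/6 = 13

Forward pass:
ES_Task 1 = 0; EF_Task 1 = 14
ES_Task 2 = 0; EF_Task 2 = 4
ES_Task 3 = 0; EF_Task 3 = 8
ES_Task 4 = 0; EF_Task 4 = 11
ES_Task 5 = 14; EF_Task 5 = 14+13 = 27
ES_Task 6 = 11; EF_Task 6 = 11+10 = 21
ES_Task 7 = max(EF_Task 3=8, EF_Task 4=11) = 11; EF_Task 7 = 11+6 = 17
ES_Task 8 = max(EF_Task 4=11, EF_Task 5=27) = 27; EF_Task 8 = 27+6 = 33
ES_Task 9 = max(EF_Task 2=4, EF_Task 6=21, EF_Task 7=17, EF_Task 8=33) = 33; EF_Task 9 = 33+13 = 46
Expected project duration μ = 46 weeks. Critical path: Task 1 → Task 5 → Task 8 → Task 9.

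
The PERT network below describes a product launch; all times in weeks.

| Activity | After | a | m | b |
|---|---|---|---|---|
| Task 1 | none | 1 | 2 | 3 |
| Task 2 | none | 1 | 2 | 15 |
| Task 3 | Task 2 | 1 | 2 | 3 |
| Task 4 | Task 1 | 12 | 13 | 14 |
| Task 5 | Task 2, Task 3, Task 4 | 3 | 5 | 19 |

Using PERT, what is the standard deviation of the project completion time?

2.71 weeks

te_Task 1 = (1 + 4·2 + 3)/6 = 12/6 = 2; σ²_Task 1 = ((3−1)/6)² = 0.111
te_Task 2 = (1 + 4·2 + 15)/6 = 24/6 = 4; σ²_Task 2 = ((15−1)/6)² = 5.444
te_Task 3 = (1 + 4·2 + 3)/6 = 12/6 = 2; σ²_Task 3 = ((3−1)/6)² = 0.111
te_Task 4 = (12 + 4·13 + 14)/6 = 78/6 = 13; σ²_Task 4 = ((14−12)/6)² = 0.111
te_Task 5 = (3 + 4·5 + 19)/6 = 42/6 = 7; σ²_Task 5 = ((19−3)/6)² = 7.111

Forward pass:
ES_Task 1 = 0; EF_Task 1 = 2
ES_Task 2 = 0; EF_Task 2 = 4
ES_Task 3 = 4; EF_Task 3 = 4+2 = 6
ES_Task 4 = 2; EF_Task 4 = 2+13 = 15
ES_Task 5 = max(EF_Task 2=4, EF_Task 3=6, EF_Task 4=15) = 15; EF_Task 5 = 15+7 = 22
Expected project duration μ = 22 weeks. Critical path: Task 1 → Task 4 → Task 5.

Variance along critical path = 0.111 + 0.111 + 7.111 = 7.333
σ = √7.333 = 2.708 weeks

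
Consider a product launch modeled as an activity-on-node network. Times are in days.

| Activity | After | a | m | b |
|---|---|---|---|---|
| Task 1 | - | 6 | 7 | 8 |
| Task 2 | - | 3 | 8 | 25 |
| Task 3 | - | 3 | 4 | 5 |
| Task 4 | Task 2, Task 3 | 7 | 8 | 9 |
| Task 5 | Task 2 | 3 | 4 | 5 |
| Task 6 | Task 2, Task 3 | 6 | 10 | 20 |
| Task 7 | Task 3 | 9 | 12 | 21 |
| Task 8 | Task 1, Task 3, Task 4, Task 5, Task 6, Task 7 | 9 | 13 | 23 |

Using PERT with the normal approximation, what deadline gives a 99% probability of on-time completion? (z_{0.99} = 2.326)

46.5 days

te_Task 1 = (6 + 4·7 + 8)/6 = 42/6 = 7; σ²_Task 1 = ((8−6)/6)² = 0.111
te_Task 2 = (3 + 4·8 + 25)/6 = 60/6 = 10; σ²_Task 2 = ((25−3)/6)² = 13.444
te_Task 3 = (3 + 4·4 + 5)/6 = 24/6 = 4; σ²_Task 3 = ((5−3)/6)² = 0.111
te_Task 4 = (7 + 4·8 + 9)/6 = 48/6 = 8; σ²_Task 4 = ((9−7)/6)² = 0.111
te_Task 5 = (3 + 4·4 + 5)/6 = 24/6 = 4; σ²_Task 5 = ((5−3)/6)² = 0.111
te_Task 6 = (6 + 4·10 + 20)/6 = 66/6 = 11; σ²_Task 6 = ((20−6)/6)² = 5.444
te_Task 7 = (9 + 4·12 + 21)/6 = 78/6 = 13; σ²_Task 7 = ((21−9)/6)² = 4.000
te_Task 8 = (9 + 4·13 + 23)/6 = 84/6 = 14; σ²_Task 8 = ((23−9)/6)² = 5.444

Forward pass:
ES_Task 1 = 0; EF_Task 1 = 7
ES_Task 2 = 0; EF_Task 2 = 10
ES_Task 3 = 0; EF_Task 3 = 4
ES_Task 4 = max(EF_Task 2=10, EF_Task 3=4) = 10; EF_Task 4 = 10+8 = 18
ES_Task 5 = 10; EF_Task 5 = 10+4 = 14
ES_Task 6 = max(EF_Task 2=10, EF_Task 3=4) = 10; EF_Task 6 = 10+11 = 21
ES_Task 7 = 4; EF_Task 7 = 4+13 = 17
ES_Task 8 = max(EF_Task 1=7, EF_Task 3=4, EF_Task 4=18, EF_Task 5=14, EF_Task 6=21, EF_Task 7=17) = 21; EF_Task 8 = 21+14 = 35
Expected project duration μ = 35 days. Critical path: Task 2 → Task 6 → Task 8.

Variance along critical path = 13.444 + 5.444 + 5.444 = 24.333; σ = 4.933 days.
D = μ + z·σ = 35 + 2.326·4.933 = 46.5 days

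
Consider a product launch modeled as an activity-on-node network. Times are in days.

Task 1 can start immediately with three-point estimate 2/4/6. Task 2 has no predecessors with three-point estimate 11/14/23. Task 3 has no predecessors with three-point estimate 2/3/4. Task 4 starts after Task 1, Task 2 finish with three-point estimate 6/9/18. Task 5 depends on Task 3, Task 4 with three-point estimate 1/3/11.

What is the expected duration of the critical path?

te_Task 1 = (2 + 4·4 + 6)/6 = 24/6 = 4
te_Task 2 = (11 + 4·14 + 23)/6 = 90/6 = 15
te_Task 3 = (2 + 4·3 + 4)/6 = 18/6 = 3
te_Task 4 = (6 + 4·9 + 18)/6 = 60/6 = 10
te_Task 5 = (1 + 4·3 + 11)/6 = 24/6 = 4

Forward pass:
ES_Task 1 = 0; EF_Task 1 = 4
ES_Task 2 = 0; EF_Task 2 = 15
ES_Task 3 = 0; EF_Task 3 = 3
ES_Task 4 = max(EF_Task 1=4, EF_Task 2=15) = 15; EF_Task 4 = 15+10 = 25
ES_Task 5 = max(EF_Task 3=3, EF_Task 4=25) = 25; EF_Task 5 = 25+4 = 29
Expected project duration μ = 29 days. Critical path: Task 2 → Task 4 → Task 5.

29 days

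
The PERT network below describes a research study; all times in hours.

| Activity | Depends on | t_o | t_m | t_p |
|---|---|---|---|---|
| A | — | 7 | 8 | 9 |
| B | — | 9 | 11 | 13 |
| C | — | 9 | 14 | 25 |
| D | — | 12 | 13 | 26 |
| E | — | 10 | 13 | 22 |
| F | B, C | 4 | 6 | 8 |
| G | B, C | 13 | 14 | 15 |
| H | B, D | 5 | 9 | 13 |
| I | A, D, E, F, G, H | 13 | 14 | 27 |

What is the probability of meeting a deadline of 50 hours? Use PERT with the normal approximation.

0.920

te_A = (7 + 4·8 + 9)/6 = 48/6 = 8; σ²_A = ((9−7)/6)² = 0.111
te_B = (9 + 4·11 + 13)/6 = 66/6 = 11; σ²_B = ((13−9)/6)² = 0.444
te_C = (9 + 4·14 + 25)/6 = 90/6 = 15; σ²_C = ((25−9)/6)² = 7.111
te_D = (12 + 4·13 + 26)/6 = 90/6 = 15; σ²_D = ((26−12)/6)² = 5.444
te_E = (10 + 4·13 + 22)/6 = 84/6 = 14; σ²_E = ((22−10)/6)² = 4.000
te_F = (4 + 4·6 + 8)/6 = 36/6 = 6; σ²_F = ((8−4)/6)² = 0.444
te_G = (13 + 4·14 + 15)/6 = 84/6 = 14; σ²_G = ((15−13)/6)² = 0.111
te_H = (5 + 4·9 + 13)/6 = 54/6 = 9; σ²_H = ((13−5)/6)² = 1.778
te_I = (13 + 4·14 + 27)/6 = 96/6 = 16; σ²_I = ((27−13)/6)² = 5.444

Forward pass:
ES_A = 0; EF_A = 8
ES_B = 0; EF_B = 11
ES_C = 0; EF_C = 15
ES_D = 0; EF_D = 15
ES_E = 0; EF_E = 14
ES_F = max(EF_B=11, EF_C=15) = 15; EF_F = 15+6 = 21
ES_G = max(EF_B=11, EF_C=15) = 15; EF_G = 15+14 = 29
ES_H = max(EF_B=11, EF_D=15) = 15; EF_H = 15+9 = 24
ES_I = max(EF_A=8, EF_D=15, EF_E=14, EF_F=21, EF_G=29, EF_H=24) = 29; EF_I = 29+16 = 45
Expected project duration μ = 45 hours. Critical path: C → G → I.

Variance along critical path = 7.111 + 0.111 + 5.444 = 12.667; σ = √12.667 = 3.559 hours.
Z = (50 − 45) / 3.559 = 1.405
P(T ≤ 50) = Φ(1.405) ≈ 0.920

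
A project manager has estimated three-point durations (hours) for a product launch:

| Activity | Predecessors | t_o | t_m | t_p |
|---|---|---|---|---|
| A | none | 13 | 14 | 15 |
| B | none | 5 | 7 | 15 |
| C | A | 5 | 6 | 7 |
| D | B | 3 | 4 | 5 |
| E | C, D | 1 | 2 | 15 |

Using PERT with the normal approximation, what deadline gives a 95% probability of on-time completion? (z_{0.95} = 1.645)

27.9 hours

te_A = (13 + 4·14 + 15)/6 = 84/6 = 14; σ²_A = ((15−13)/6)² = 0.111
te_B = (5 + 4·7 + 15)/6 = 48/6 = 8; σ²_B = ((15−5)/6)² = 2.778
te_C = (5 + 4·6 + 7)/6 = 36/6 = 6; σ²_C = ((7−5)/6)² = 0.111
te_D = (3 + 4·4 + 5)/6 = 24/6 = 4; σ²_D = ((5−3)/6)² = 0.111
te_E = (1 + 4·2 + 15)/6 = 24/6 = 4; σ²_E = ((15−1)/6)² = 5.444

Forward pass:
ES_A = 0; EF_A = 14
ES_B = 0; EF_B = 8
ES_C = 14; EF_C = 14+6 = 20
ES_D = 8; EF_D = 8+4 = 12
ES_E = max(EF_C=20, EF_D=12) = 20; EF_E = 20+4 = 24
Expected project duration μ = 24 hours. Critical path: A → C → E.

Variance along critical path = 0.111 + 0.111 + 5.444 = 5.667; σ = 2.380 hours.
D = μ + z·σ = 24 + 1.645·2.380 = 27.9 hours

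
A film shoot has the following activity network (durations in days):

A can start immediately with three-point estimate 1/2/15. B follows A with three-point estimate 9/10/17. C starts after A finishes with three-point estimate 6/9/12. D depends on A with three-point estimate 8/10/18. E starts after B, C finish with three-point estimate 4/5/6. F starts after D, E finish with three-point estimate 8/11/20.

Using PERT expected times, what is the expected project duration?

te_A = (1 + 4·2 + 15)/6 = 24/6 = 4
te_B = (9 + 4·10 + 17)/6 = 66/6 = 11
te_C = (6 + 4·9 + 12)/6 = 54/6 = 9
te_D = (8 + 4·10 + 18)/6 = 66/6 = 11
te_E = (4 + 4·5 + 6)/6 = 30/6 = 5
te_F = (8 + 4·11 + 20)/6 = 72/6 = 12

Forward pass:
ES_A = 0; EF_A = 4
ES_B = 4; EF_B = 4+11 = 15
ES_C = 4; EF_C = 4+9 = 13
ES_D = 4; EF_D = 4+11 = 15
ES_E = max(EF_B=15, EF_C=13) = 15; EF_E = 15+5 = 20
ES_F = max(EF_D=15, EF_E=20) = 20; EF_F = 20+12 = 32
Expected project duration μ = 32 days. Critical path: A → B → E → F.

32 days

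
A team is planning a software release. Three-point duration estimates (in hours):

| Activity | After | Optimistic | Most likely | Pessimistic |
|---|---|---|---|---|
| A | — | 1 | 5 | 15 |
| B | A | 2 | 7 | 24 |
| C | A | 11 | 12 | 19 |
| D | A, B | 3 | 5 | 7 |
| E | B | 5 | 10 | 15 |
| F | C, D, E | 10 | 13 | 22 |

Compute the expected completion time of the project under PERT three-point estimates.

39 hours

te_A = (1 + 4·5 + 15)/6 = 36/6 = 6
te_B = (2 + 4·7 + 24)/6 = 54/6 = 9
te_C = (11 + 4·12 + 19)/6 = 78/6 = 13
te_D = (3 + 4·5 + 7)/6 = 30/6 = 5
te_E = (5 + 4·10 + 15)/6 = 60/6 = 10
te_F = (10 + 4·13 + 22)/6 = 84/6 = 14

Forward pass:
ES_A = 0; EF_A = 6
ES_B = 6; EF_B = 6+9 = 15
ES_C = 6; EF_C = 6+13 = 19
ES_D = max(EF_A=6, EF_B=15) = 15; EF_D = 15+5 = 20
ES_E = 15; EF_E = 15+10 = 25
ES_F = max(EF_C=19, EF_D=20, EF_E=25) = 25; EF_F = 25+14 = 39
Expected project duration μ = 39 hours. Critical path: A → B → E → F.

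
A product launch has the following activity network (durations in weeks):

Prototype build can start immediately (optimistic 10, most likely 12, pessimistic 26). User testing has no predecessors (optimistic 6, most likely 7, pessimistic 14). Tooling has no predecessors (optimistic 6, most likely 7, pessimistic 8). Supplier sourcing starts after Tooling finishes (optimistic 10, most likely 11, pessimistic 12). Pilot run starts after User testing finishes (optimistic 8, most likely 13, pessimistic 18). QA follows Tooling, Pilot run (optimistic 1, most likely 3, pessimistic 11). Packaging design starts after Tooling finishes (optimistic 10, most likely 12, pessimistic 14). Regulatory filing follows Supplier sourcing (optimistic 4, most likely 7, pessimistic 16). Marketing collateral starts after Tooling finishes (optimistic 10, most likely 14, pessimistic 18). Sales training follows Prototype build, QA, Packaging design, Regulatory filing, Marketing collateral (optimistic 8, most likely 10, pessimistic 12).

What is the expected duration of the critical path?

36 weeks

te_Prototype build = (10 + 4·12 + 26)/6 = 84/6 = 14
te_User testing = (6 + 4·7 + 14)/6 = 48/6 = 8
te_Tooling = (6 + 4·7 + 8)/6 = 42/6 = 7
te_Supplier sourcing = (10 + 4·11 + 12)/6 = 66/6 = 11
te_Pilot run = (8 + 4·13 + 18)/6 = 78/6 = 13
te_QA = (1 + 4·3 + 11)/6 = 24/6 = 4
te_Packaging design = (10 + 4·12 + 14)/6 = 72/6 = 12
te_Regulatory filing = (4 + 4·7 + 16)/6 = 48/6 = 8
te_Marketing collateral = (10 + 4·14 + 18)/6 = 84/6 = 14
te_Sales training = (8 + 4·10 + 12)/6 = 60/6 = 10

Forward pass:
ES_Prototype build = 0; EF_Prototype build = 14
ES_User testing = 0; EF_User testing = 8
ES_Tooling = 0; EF_Tooling = 7
ES_Supplier sourcing = 7; EF_Supplier sourcing = 7+11 = 18
ES_Pilot run = 8; EF_Pilot run = 8+13 = 21
ES_QA = max(EF_Tooling=7, EF_Pilot run=21) = 21; EF_QA = 21+4 = 25
ES_Packaging design = 7; EF_Packaging design = 7+12 = 19
ES_Regulatory filing = 18; EF_Regulatory filing = 18+8 = 26
ES_Marketing collateral = 7; EF_Marketing collateral = 7+14 = 21
ES_Sales training = max(EF_Prototype build=14, EF_QA=25, EF_Packaging design=19, EF_Regulatory filing=26, EF_Marketing collateral=21) = 26; EF_Sales training = 26+10 = 36
Expected project duration μ = 36 weeks. Critical path: Tooling → Supplier sourcing → Regulatory filing → Sales training.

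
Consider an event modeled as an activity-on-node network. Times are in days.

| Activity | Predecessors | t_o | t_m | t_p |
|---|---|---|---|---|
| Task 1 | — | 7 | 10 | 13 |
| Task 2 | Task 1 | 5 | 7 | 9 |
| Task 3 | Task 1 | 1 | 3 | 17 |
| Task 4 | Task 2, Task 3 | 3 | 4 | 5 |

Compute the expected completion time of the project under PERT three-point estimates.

21 days

te_Task 1 = (7 + 4·10 + 13)/6 = 60/6 = 10
te_Task 2 = (5 + 4·7 + 9)/6 = 42/6 = 7
te_Task 3 = (1 + 4·3 + 17)/6 = 30/6 = 5
te_Task 4 = (3 + 4·4 + 5)/6 = 24/6 = 4

Forward pass:
ES_Task 1 = 0; EF_Task 1 = 10
ES_Task 2 = 10; EF_Task 2 = 10+7 = 17
ES_Task 3 = 10; EF_Task 3 = 10+5 = 15
ES_Task 4 = max(EF_Task 2=17, EF_Task 3=15) = 17; EF_Task 4 = 17+4 = 21
Expected project duration μ = 21 days. Critical path: Task 1 → Task 2 → Task 4.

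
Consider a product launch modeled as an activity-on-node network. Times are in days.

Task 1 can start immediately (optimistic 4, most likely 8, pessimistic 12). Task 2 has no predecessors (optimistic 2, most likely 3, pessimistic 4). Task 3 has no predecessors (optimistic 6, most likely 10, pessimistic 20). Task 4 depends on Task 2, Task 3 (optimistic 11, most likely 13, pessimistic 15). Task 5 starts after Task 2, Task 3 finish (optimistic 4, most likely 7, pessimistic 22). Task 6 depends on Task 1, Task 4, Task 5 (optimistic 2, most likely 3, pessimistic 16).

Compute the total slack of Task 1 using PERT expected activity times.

16 days

te_Task 1 = (4 + 4·8 + 12)/6 = 48/6 = 8
te_Task 2 = (2 + 4·3 + 4)/6 = 18/6 = 3
te_Task 3 = (6 + 4·10 + 20)/6 = 66/6 = 11
te_Task 4 = (11 + 4·13 + 15)/6 = 78/6 = 13
te_Task 5 = (4 + 4·7 + 22)/6 = 54/6 = 9
te_Task 6 = (2 + 4·3 + 16)/6 = 30/6 = 5

Forward pass:
ES_Task 1 = 0; EF_Task 1 = 8
ES_Task 2 = 0; EF_Task 2 = 3
ES_Task 3 = 0; EF_Task 3 = 11
ES_Task 4 = max(EF_Task 2=3, EF_Task 3=11) = 11; EF_Task 4 = 11+13 = 24
ES_Task 5 = max(EF_Task 2=3, EF_Task 3=11) = 11; EF_Task 5 = 11+9 = 20
ES_Task 6 = max(EF_Task 1=8, EF_Task 4=24, EF_Task 5=20) = 24; EF_Task 6 = 24+5 = 29
Expected project duration μ = 29 days. Critical path: Task 3 → Task 4 → Task 6.

Backward pass:
LF_Task 6 = 29; LS_Task 6 = 29−5 = 24
LF_Task 5 = LS_Task 6 = 24; LS_Task 5 = 24−9 = 15
LF_Task 4 = LS_Task 6 = 24; LS_Task 4 = 24−13 = 11
LF_Task 3 = min(LS_Task 4=11, LS_Task 5=15) = 11; LS_Task 3 = 11−11 = 0
LF_Task 2 = min(LS_Task 4=11, LS_Task 5=15) = 11; LS_Task 2 = 11−3 = 8
LF_Task 1 = LS_Task 6 = 24; LS_Task 1 = 24−8 = 16
Slack_Task 1 = LS_Task 1 − ES_Task 1 = 16 − 0 = 16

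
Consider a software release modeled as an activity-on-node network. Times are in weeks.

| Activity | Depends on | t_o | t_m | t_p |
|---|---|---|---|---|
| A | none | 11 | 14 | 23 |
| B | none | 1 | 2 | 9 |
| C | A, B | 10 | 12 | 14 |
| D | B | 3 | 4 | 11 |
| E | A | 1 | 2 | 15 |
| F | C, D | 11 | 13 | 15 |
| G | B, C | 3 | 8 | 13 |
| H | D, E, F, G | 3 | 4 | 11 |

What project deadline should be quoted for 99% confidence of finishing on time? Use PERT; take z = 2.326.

51.0 weeks

te_A = (11 + 4·14 + 23)/6 = 90/6 = 15; σ²_A = ((23−11)/6)² = 4.000
te_B = (1 + 4·2 + 9)/6 = 18/6 = 3; σ²_B = ((9−1)/6)² = 1.778
te_C = (10 + 4·12 + 14)/6 = 72/6 = 12; σ²_C = ((14−10)/6)² = 0.444
te_D = (3 + 4·4 + 11)/6 = 30/6 = 5; σ²_D = ((11−3)/6)² = 1.778
te_E = (1 + 4·2 + 15)/6 = 24/6 = 4; σ²_E = ((15−1)/6)² = 5.444
te_F = (11 + 4·13 + 15)/6 = 78/6 = 13; σ²_F = ((15−11)/6)² = 0.444
te_G = (3 + 4·8 + 13)/6 = 48/6 = 8; σ²_G = ((13−3)/6)² = 2.778
te_H = (3 + 4·4 + 11)/6 = 30/6 = 5; σ²_H = ((11−3)/6)² = 1.778

Forward pass:
ES_A = 0; EF_A = 15
ES_B = 0; EF_B = 3
ES_C = max(EF_A=15, EF_B=3) = 15; EF_C = 15+12 = 27
ES_D = 3; EF_D = 3+5 = 8
ES_E = 15; EF_E = 15+4 = 19
ES_F = max(EF_C=27, EF_D=8) = 27; EF_F = 27+13 = 40
ES_G = max(EF_B=3, EF_C=27) = 27; EF_G = 27+8 = 35
ES_H = max(EF_D=8, EF_E=19, EF_F=40, EF_G=35) = 40; EF_H = 40+5 = 45
Expected project duration μ = 45 weeks. Critical path: A → C → F → H.

Variance along critical path = 4.000 + 0.444 + 0.444 + 1.778 = 6.667; σ = 2.582 weeks.
D = μ + z·σ = 45 + 2.326·2.582 = 51.0 weeks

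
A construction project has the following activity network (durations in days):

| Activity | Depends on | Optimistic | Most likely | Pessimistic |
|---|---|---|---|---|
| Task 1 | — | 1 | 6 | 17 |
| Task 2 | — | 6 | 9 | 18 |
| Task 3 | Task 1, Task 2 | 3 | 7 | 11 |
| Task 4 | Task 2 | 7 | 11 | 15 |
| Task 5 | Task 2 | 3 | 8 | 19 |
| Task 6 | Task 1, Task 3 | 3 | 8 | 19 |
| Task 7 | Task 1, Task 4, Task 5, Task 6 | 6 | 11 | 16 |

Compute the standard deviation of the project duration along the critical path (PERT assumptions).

te_Task 1 = (1 + 4·6 + 17)/6 = 42/6 = 7; σ²_Task 1 = ((17−1)/6)² = 7.111
te_Task 2 = (6 + 4·9 + 18)/6 = 60/6 = 10; σ²_Task 2 = ((18−6)/6)² = 4.000
te_Task 3 = (3 + 4·7 + 11)/6 = 42/6 = 7; σ²_Task 3 = ((11−3)/6)² = 1.778
te_Task 4 = (7 + 4·11 + 15)/6 = 66/6 = 11; σ²_Task 4 = ((15−7)/6)² = 1.778
te_Task 5 = (3 + 4·8 + 19)/6 = 54/6 = 9; σ²_Task 5 = ((19−3)/6)² = 7.111
te_Task 6 = (3 + 4·8 + 19)/6 = 54/6 = 9; σ²_Task 6 = ((19−3)/6)² = 7.111
te_Task 7 = (6 + 4·11 + 16)/6 = 66/6 = 11; σ²_Task 7 = ((16−6)/6)² = 2.778

Forward pass:
ES_Task 1 = 0; EF_Task 1 = 7
ES_Task 2 = 0; EF_Task 2 = 10
ES_Task 3 = max(EF_Task 1=7, EF_Task 2=10) = 10; EF_Task 3 = 10+7 = 17
ES_Task 4 = 10; EF_Task 4 = 10+11 = 21
ES_Task 5 = 10; EF_Task 5 = 10+9 = 19
ES_Task 6 = max(EF_Task 1=7, EF_Task 3=17) = 17; EF_Task 6 = 17+9 = 26
ES_Task 7 = max(EF_Task 1=7, EF_Task 4=21, EF_Task 5=19, EF_Task 6=26) = 26; EF_Task 7 = 26+11 = 37
Expected project duration μ = 37 days. Critical path: Task 2 → Task 3 → Task 6 → Task 7.

Variance along critical path = 4.000 + 1.778 + 7.111 + 2.778 = 15.667
σ = √15.667 = 3.958 days

3.96 days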